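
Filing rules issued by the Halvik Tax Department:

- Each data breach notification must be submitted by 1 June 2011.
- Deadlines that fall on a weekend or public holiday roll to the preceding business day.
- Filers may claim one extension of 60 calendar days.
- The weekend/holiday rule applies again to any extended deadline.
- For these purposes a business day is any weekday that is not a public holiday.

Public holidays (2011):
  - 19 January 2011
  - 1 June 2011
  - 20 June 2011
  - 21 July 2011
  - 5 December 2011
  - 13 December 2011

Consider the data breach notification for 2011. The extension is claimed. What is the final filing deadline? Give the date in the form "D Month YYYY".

Start from the fixed due date, 1 June 2011.
1 June 2011 is a listed holiday, so it moves to the preceding business day, 31 May 2011 (Tuesday).
Applying the 60-calendar-day extension: 31 May 2011 + 60 days = 30 July 2011.
30 July 2011 is a Saturday, so it moves to the preceding business day, 29 July 2011 (Friday).
So the filing is due 29 July 2011.

29 July 2011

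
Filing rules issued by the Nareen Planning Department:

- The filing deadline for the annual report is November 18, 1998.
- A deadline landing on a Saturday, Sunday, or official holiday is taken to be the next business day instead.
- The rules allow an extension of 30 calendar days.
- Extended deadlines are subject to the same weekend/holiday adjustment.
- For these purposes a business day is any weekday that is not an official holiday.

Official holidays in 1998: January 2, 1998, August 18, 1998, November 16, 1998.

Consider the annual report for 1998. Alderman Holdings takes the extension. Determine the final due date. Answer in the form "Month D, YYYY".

Start from the fixed due date, November 18, 1998.
November 18, 1998 (Wednesday) is already a business day.
With the 30-day extension, November 18, 1998 becomes December 18, 1998.
December 18, 1998 (Friday) is already a business day.
The final due date is December 18, 1998.

December 18, 1998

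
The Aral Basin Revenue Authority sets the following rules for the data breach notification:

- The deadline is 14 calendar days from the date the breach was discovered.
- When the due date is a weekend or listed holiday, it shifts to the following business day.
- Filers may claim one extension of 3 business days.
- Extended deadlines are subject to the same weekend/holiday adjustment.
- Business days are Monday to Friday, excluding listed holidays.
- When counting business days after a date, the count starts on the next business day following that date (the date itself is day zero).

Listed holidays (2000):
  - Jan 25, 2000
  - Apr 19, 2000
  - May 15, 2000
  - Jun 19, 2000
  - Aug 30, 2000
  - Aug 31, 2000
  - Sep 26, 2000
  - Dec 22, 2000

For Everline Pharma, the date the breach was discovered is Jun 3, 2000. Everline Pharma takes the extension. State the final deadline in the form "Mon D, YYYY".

Jun 23, 2000

14 calendar days after Jun 3, 2000 is Jun 17, 2000.
Because Jun 17, 2000 is a Saturday, the deadline becomes Jun 20, 2000 (Tuesday).
Counting 3 further business days from Jun 20, 2000 reaches Jun 23, 2000.
Jun 23, 2000 falls on a Friday, which is a business day, so no adjustment is needed.
So the filing is due Jun 23, 2000.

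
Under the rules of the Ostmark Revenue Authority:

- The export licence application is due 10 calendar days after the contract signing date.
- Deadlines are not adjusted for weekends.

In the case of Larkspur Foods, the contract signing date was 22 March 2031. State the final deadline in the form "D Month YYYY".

1 April 2031

Trigger date 22 March 2031 + 10 calendar days = 1 April 2031.
1 April 2031 is a Tuesday; no weekend or holiday adjustment applies.
So the filing is due 1 April 2031.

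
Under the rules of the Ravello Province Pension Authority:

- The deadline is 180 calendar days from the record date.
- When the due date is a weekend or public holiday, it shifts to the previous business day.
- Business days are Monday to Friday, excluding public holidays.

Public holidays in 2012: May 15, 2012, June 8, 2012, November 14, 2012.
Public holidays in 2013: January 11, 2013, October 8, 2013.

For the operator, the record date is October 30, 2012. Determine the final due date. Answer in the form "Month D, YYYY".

April 26, 2013

Trigger date October 30, 2012 + 180 calendar days = April 28, 2013.
April 28, 2013 falls on a Sunday. Rolling to the preceding business day gives April 26, 2013, a Friday.
So the filing is due April 26, 2013.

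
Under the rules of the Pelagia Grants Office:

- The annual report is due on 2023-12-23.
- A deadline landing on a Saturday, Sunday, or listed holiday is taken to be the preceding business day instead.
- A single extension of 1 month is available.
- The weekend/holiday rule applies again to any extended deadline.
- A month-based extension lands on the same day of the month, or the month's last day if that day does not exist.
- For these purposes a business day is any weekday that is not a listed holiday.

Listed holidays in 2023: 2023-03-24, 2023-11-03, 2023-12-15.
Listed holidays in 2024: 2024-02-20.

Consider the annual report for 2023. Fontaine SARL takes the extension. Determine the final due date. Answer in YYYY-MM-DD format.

The statutory due date is 2023-12-23.
2023-12-23 is a Saturday, so it moves to the preceding business day, 2023-12-22 (Friday).
Applying the 1 month extension: 1 month after 2023-12-22 is 2024-01-22.
2024-01-22 is a Monday and not a listed holiday, so it stands.
Final deadline: 2024-01-22.

2024-01-22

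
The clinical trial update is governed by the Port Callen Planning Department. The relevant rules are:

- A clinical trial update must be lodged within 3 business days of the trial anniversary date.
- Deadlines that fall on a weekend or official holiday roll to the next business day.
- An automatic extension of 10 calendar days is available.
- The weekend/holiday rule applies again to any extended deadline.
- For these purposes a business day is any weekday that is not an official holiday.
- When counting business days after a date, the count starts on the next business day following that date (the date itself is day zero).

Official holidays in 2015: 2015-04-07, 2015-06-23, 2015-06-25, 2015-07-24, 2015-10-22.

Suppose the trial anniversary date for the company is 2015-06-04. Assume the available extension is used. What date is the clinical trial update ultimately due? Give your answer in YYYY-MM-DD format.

2015-06-19

Counting 3 business days after 2015-06-04 (skipping weekends and listed holidays) reaches 2015-06-09.
2015-06-09 falls on a Tuesday, which is a business day, so no adjustment is needed.
The 10-calendar-day extension moves the deadline from 2015-06-09 to 2015-06-19.
2015-06-19 (Friday) is already a business day.
The final due date is 2015-06-19.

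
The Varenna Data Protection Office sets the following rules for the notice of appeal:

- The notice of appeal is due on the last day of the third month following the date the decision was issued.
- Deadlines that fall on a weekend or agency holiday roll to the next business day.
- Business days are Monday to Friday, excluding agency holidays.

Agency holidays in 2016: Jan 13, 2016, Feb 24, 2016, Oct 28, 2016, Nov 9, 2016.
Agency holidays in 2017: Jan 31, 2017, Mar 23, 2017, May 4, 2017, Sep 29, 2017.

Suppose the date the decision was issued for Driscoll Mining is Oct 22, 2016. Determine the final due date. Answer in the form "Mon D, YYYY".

3 months after Oct 22, 2016 is January 2017; that month ends on Jan 31, 2017.
Because Jan 31, 2017 is a listed holiday, the deadline becomes Feb 1, 2017 (Wednesday).
The final due date is Feb 1, 2017.

Feb 1, 2017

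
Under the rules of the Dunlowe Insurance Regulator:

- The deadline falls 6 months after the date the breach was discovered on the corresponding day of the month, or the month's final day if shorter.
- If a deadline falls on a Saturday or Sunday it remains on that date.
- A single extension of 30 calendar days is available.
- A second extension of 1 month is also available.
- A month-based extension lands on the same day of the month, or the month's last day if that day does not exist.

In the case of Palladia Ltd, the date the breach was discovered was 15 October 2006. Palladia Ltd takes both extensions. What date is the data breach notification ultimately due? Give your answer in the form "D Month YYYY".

15 June 2007

6 months after 15 October 2006, on the same day of the month, is 15 April 2007.
15 April 2007 falls on a Sunday. The rules make no weekend/holiday allowance, so it remains 15 April 2007.
Applying the 30-calendar-day extension: 15 April 2007 + 30 days = 15 May 2007.
15 May 2007 is a Tuesday; no weekend or holiday adjustment applies.
Applying the 1 month extension: 1 month after 15 May 2007 is 15 June 2007.
15 June 2007 falls on a Friday. The rules make no weekend/holiday allowance, so it remains 15 June 2007.
The final due date is 15 June 2007.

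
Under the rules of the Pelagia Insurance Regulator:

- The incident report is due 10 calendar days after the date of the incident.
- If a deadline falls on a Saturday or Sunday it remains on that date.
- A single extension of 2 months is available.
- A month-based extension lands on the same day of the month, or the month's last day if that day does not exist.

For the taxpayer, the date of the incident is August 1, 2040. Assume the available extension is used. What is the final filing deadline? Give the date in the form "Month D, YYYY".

October 11, 2040

Trigger date August 1, 2040 + 10 calendar days = August 11, 2040.
August 11, 2040 is a Saturday; no weekend or holiday adjustment applies.
The 2 months extension carries August 11, 2040 to October 11, 2040.
October 11, 2040 is a Thursday; no weekend or holiday adjustment applies.
The final due date is October 11, 2040.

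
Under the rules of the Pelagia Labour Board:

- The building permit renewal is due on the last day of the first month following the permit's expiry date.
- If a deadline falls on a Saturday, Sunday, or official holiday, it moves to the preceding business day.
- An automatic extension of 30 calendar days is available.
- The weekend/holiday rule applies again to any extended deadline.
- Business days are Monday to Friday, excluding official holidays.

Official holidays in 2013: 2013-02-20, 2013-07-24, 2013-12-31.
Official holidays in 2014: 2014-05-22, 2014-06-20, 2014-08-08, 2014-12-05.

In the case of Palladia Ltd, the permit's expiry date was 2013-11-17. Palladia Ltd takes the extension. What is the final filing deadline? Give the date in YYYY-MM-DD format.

2014-01-29

1 month after 2013-11-17 falls in December 2013; the last day of that month is 2013-12-31.
2013-12-31 falls on a listed holiday. Rolling to the preceding business day gives 2013-12-30, a Monday.
Applying the 30-calendar-day extension: 2013-12-30 + 30 days = 2014-01-29.
2014-01-29 falls on a Wednesday, which is a business day, so no adjustment is needed.
The final due date is 2014-01-29.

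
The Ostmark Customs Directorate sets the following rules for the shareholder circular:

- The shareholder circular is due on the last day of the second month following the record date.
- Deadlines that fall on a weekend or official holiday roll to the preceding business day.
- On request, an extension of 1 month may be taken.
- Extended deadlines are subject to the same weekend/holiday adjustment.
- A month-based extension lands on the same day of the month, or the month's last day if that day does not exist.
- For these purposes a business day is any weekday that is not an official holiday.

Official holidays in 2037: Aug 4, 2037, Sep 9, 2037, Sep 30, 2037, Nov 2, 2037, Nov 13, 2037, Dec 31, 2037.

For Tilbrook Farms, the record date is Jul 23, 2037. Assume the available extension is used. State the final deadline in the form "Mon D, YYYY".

The second month after Jul 23, 2037 is September 2037, whose last day is Sep 30, 2037.
Because Sep 30, 2037 is a listed holiday, the deadline becomes Sep 29, 2037 (Tuesday).
Add 1 month to Sep 29, 2037: Oct 29, 2037.
Since Oct 29, 2037 is a Thursday and not a holiday, the date is unchanged.
The final due date is Oct 29, 2037.

Oct 29, 2037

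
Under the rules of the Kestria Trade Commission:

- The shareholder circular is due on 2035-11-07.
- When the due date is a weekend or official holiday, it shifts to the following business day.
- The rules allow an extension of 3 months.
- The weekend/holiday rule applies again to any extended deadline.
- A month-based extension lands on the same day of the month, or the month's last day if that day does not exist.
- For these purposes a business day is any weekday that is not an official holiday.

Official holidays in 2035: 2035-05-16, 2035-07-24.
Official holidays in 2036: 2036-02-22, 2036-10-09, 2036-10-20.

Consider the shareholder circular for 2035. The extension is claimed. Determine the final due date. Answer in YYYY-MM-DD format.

Start from the fixed due date, 2035-11-07.
Since 2035-11-07 is a Wednesday and not a holiday, the date is unchanged.
Applying the 3 months extension: 3 months after 2035-11-07 is 2036-02-07.
Since 2036-02-07 is a Thursday and not a holiday, the date is unchanged.
Deadline: 2036-02-07.

2036-02-07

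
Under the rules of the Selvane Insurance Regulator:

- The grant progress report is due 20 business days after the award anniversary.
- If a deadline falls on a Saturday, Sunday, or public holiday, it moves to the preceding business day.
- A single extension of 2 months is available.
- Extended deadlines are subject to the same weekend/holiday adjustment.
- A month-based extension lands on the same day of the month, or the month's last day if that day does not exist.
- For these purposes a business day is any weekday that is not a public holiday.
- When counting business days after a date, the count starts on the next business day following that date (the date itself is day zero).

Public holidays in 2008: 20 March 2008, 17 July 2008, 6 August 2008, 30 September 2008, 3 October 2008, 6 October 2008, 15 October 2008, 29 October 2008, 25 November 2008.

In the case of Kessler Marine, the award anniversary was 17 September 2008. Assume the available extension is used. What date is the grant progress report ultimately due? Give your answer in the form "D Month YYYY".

20 business days after 17 September 2008, excluding weekends and holidays, is 21 October 2008.
Since 21 October 2008 is a Tuesday and not a holiday, the date is unchanged.
Applying the 2 months extension: 2 months after 21 October 2008 is 21 December 2008.
21 December 2008 falls on a Sunday. Rolling to the preceding business day gives 19 December 2008, a Friday.
Final deadline: 19 December 2008.

19 December 2008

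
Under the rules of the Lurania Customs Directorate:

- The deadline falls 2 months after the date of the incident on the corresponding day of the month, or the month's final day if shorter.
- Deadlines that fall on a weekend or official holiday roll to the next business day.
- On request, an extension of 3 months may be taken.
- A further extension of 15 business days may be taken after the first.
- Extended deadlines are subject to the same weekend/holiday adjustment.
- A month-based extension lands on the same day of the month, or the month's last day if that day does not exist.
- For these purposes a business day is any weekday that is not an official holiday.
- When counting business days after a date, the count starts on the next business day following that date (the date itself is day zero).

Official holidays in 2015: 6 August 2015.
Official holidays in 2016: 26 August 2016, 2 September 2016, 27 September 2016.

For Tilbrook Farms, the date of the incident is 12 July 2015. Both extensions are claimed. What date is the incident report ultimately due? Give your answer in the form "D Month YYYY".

4 January 2016

Moving 2 months forward from 12 July 2015 on the corresponding day gives 12 September 2015.
Because 12 September 2015 is a Saturday, the deadline becomes 14 September 2015 (Monday).
The 3 months extension carries 14 September 2015 to 14 December 2015.
14 December 2015 falls on a Monday, which is a business day, so no adjustment is needed.
Counting 15 further business days from 14 December 2015 reaches 4 January 2016.
4 January 2016 is a Monday and not a listed holiday, so it stands.
The final due date is 4 January 2016.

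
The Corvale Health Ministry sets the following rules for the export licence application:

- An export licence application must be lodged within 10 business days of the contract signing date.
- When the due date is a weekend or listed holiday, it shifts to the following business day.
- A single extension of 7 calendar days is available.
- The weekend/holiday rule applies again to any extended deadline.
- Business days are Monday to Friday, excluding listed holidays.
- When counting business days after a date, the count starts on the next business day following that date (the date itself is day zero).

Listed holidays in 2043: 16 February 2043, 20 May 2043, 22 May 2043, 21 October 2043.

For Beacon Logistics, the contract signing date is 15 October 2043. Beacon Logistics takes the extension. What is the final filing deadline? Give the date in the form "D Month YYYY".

Starting the day after 15 October 2043 and counting 10 business days lands on 30 October 2043.
30 October 2043 falls on a Friday, which is a business day, so no adjustment is needed.
The 7-calendar-day extension moves the deadline from 30 October 2043 to 6 November 2043.
6 November 2043 falls on a Friday, which is a business day, so no adjustment is needed.
Deadline: 6 November 2043.

6 November 2043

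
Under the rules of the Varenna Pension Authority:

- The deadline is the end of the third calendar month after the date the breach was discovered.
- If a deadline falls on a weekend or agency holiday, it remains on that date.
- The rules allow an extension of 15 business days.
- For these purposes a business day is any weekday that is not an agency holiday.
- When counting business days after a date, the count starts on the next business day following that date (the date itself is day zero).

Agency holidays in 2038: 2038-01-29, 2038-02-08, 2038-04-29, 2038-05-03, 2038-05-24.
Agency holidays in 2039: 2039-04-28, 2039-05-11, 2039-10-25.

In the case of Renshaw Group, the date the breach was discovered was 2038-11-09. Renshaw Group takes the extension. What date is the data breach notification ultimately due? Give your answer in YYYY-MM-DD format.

3 months after 2038-11-09 falls in February 2039; the last day of that month is 2039-02-28.
No adjustment is made for weekends or holidays, so 2039-02-28 stands.
Applying the 15-business-day extension: 15 business days after 2039-02-28 is 2039-03-21.
2039-03-21 falls on a Monday. The rules make no weekend/holiday allowance, so it remains 2039-03-21.
Final deadline: 2039-03-21.

2039-03-21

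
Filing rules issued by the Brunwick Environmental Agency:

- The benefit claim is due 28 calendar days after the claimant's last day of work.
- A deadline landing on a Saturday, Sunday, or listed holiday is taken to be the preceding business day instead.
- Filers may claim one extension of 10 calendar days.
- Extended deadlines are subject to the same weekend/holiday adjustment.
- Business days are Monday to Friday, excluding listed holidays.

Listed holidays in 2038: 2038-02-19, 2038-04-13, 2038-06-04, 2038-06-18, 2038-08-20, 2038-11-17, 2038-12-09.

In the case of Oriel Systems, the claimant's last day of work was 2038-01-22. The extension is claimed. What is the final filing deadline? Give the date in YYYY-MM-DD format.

Adding 28 calendar days to 2038-01-22 gives 2038-02-19.
Because 2038-02-19 is a listed holiday, the deadline becomes 2038-02-18 (Thursday).
The 10-calendar-day extension moves the deadline from 2038-02-18 to 2038-02-28.
2038-02-28 falls on a Sunday. Rolling to the preceding business day gives 2038-02-26, a Friday.
The final due date is 2038-02-26.

2038-02-26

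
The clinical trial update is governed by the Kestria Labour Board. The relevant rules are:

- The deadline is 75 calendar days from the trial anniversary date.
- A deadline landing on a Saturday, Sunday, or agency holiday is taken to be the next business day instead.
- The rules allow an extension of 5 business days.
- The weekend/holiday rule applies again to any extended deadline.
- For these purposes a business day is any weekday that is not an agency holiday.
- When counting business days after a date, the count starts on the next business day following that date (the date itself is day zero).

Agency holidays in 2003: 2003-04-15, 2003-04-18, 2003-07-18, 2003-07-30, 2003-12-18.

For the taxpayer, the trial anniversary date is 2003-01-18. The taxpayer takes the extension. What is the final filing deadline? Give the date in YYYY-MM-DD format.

From 2003-01-18, 75 calendar days later is 2003-04-03.
2003-04-03 is a Thursday and not a listed holiday, so it stands.
Applying the 5-business-day extension: 5 business days after 2003-04-03 is 2003-04-10.
2003-04-10 falls on a Thursday, which is a business day, so no adjustment is needed.
Final deadline: 2003-04-10.

2003-04-10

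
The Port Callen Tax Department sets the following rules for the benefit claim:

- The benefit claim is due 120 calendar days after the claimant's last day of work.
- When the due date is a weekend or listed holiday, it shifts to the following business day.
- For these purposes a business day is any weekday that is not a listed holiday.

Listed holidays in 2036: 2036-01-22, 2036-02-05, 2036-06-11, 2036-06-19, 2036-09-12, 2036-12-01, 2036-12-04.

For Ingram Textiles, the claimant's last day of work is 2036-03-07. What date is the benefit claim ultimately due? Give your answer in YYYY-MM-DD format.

2036-07-07

From 2036-03-07, 120 calendar days later is 2036-07-05.
2036-07-05 is a Saturday, so it moves to the next business day, 2036-07-07 (Monday).
Deadline: 2036-07-07.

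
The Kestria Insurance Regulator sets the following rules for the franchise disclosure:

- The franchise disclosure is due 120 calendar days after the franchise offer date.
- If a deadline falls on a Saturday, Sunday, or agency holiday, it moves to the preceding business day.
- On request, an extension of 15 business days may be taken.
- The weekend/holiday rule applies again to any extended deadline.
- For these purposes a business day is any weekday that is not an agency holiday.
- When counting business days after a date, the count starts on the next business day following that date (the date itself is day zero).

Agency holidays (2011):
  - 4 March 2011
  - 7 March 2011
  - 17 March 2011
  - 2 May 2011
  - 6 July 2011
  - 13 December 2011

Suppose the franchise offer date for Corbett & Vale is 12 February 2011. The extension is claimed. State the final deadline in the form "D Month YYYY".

1 July 2011

120 calendar days after 12 February 2011 is 12 June 2011.
12 June 2011 is a Sunday; the preceding business day is 10 June 2011 (Friday).
Applying the 15-business-day extension: 15 business days after 10 June 2011 is 1 July 2011.
1 July 2011 falls on a Friday, which is a business day, so no adjustment is needed.
Final deadline: 1 July 2011.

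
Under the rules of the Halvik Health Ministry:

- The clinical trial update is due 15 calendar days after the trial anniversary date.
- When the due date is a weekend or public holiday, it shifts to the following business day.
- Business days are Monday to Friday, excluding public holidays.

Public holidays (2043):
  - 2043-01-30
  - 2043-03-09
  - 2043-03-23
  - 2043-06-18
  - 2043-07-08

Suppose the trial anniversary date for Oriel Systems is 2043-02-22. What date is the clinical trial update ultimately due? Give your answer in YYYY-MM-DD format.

Trigger date 2043-02-22 + 15 calendar days = 2043-03-09.
2043-03-09 falls on a listed holiday. Rolling to the next business day gives 2043-03-10, a Tuesday.
The final due date is 2043-03-10.

2043-03-10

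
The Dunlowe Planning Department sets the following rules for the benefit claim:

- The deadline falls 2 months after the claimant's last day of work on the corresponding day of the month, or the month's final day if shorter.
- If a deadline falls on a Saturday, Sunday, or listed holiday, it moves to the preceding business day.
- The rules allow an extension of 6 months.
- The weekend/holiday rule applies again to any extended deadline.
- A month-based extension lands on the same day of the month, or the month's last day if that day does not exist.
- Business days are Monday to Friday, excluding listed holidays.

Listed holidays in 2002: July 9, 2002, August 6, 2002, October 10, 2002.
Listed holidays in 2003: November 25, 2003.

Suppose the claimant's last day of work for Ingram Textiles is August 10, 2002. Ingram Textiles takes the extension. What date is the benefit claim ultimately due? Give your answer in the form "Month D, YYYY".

2 months from August 10, 2002 is October 10, 2002.
October 10, 2002 is a listed holiday, so it moves to the preceding business day, October 9, 2002 (Wednesday).
The 6 months extension carries October 9, 2002 to April 9, 2003.
April 9, 2003 is a Wednesday and not a listed holiday, so it stands.
Final deadline: April 9, 2003.

April 9, 2003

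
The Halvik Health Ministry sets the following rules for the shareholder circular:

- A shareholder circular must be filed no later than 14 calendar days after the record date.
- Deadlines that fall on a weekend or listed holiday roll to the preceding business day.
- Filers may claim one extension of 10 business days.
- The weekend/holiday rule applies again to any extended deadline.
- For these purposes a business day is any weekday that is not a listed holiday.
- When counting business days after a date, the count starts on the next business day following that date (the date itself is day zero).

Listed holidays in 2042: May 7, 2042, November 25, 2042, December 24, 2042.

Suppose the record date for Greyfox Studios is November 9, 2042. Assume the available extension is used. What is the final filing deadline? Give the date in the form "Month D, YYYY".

December 8, 2042

Adding 14 calendar days to November 9, 2042 gives November 23, 2042.
November 23, 2042 is a Sunday; the preceding business day is November 21, 2042 (Friday).
Applying the 10-business-day extension: 10 business days after November 21, 2042 is December 8, 2042.
December 8, 2042 is a Monday and not a listed holiday, so it stands.
So the filing is due December 8, 2042.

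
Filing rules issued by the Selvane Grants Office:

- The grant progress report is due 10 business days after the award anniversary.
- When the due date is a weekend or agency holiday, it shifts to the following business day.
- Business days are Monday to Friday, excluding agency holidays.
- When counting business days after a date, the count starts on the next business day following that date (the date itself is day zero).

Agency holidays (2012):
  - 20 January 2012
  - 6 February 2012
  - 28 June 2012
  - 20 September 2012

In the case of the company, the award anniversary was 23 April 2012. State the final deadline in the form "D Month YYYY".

7 May 2012

Counting 10 business days after 23 April 2012 (skipping weekends and listed holidays) reaches 7 May 2012.
7 May 2012 (Monday) is already a business day.
Deadline: 7 May 2012.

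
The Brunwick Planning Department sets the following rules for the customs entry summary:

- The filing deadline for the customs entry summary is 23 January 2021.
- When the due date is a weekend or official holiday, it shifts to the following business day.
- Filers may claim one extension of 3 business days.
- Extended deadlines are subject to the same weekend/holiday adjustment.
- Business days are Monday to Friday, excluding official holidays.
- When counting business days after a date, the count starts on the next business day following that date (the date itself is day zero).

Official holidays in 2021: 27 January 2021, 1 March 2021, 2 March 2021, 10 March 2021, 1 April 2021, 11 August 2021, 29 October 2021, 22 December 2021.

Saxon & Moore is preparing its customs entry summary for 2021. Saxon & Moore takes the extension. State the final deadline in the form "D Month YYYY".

Start from the fixed due date, 23 January 2021.
23 January 2021 is a Saturday, so it moves to the next business day, 25 January 2021 (Monday).
Applying the 3-business-day extension: 3 business days after 25 January 2021 is 29 January 2021.
Since 29 January 2021 is a Friday and not a holiday, the date is unchanged.
The final due date is 29 January 2021.

29 January 2021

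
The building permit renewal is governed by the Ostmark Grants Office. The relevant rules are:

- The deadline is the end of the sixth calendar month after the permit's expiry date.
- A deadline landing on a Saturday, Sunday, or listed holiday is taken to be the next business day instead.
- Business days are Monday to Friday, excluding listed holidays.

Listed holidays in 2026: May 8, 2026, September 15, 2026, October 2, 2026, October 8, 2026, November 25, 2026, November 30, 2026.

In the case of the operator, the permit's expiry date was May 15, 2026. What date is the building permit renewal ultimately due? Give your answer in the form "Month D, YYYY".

December 1, 2026

6 months after May 15, 2026 falls in November 2026; the last day of that month is November 30, 2026.
November 30, 2026 is a listed holiday, so it moves to the next business day, December 1, 2026 (Tuesday).
Final deadline: December 1, 2026.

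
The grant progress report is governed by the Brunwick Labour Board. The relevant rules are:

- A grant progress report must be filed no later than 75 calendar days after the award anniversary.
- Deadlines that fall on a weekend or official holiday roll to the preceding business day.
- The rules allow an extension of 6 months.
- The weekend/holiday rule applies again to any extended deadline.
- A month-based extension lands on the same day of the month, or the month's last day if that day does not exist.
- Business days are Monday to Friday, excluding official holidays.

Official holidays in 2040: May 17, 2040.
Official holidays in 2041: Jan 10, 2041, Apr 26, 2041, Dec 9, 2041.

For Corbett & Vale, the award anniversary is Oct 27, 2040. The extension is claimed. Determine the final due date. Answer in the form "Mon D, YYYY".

Jul 9, 2041

Trigger date Oct 27, 2040 + 75 calendar days = Jan 10, 2041.
Because Jan 10, 2041 is a listed holiday, the deadline becomes Jan 9, 2041 (Wednesday).
Add 6 months to Jan 9, 2041: Jul 9, 2041.
Jul 9, 2041 falls on a Tuesday, which is a business day, so no adjustment is needed.
So the filing is due Jul 9, 2041.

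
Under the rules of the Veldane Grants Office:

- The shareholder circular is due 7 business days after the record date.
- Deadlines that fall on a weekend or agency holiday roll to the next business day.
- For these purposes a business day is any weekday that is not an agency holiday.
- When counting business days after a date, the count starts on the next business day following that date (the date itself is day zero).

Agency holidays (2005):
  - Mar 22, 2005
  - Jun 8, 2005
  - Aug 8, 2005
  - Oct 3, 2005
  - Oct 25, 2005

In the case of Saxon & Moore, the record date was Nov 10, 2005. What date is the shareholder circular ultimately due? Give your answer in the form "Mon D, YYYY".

Nov 21, 2005

Counting 7 business days after Nov 10, 2005 (skipping weekends and listed holidays) reaches Nov 21, 2005.
Nov 21, 2005 falls on a Monday, which is a business day, so no adjustment is needed.
Deadline: Nov 21, 2005.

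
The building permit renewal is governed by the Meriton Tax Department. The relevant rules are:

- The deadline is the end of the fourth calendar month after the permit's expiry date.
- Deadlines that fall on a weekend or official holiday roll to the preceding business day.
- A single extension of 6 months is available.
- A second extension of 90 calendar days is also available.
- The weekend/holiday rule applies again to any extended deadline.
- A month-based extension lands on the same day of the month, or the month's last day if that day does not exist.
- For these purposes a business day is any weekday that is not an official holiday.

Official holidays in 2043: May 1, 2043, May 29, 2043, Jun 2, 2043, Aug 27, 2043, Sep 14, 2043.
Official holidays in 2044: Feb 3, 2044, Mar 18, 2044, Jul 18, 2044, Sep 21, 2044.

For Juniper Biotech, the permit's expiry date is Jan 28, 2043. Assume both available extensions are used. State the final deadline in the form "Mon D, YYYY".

Feb 25, 2044

4 months after Jan 28, 2043 falls in May 2043; the last day of that month is May 31, 2043.
May 31, 2043 is a Sunday; the preceding business day is May 28, 2043 (Thursday).
Add 6 months to May 28, 2043: Nov 28, 2043.
Nov 28, 2043 is a Saturday, so it moves to the preceding business day, Nov 27, 2043 (Friday).
With the 90-day extension, Nov 27, 2043 becomes Feb 25, 2044.
Feb 25, 2044 is a Thursday and not a listed holiday, so it stands.
So the filing is due Feb 25, 2044.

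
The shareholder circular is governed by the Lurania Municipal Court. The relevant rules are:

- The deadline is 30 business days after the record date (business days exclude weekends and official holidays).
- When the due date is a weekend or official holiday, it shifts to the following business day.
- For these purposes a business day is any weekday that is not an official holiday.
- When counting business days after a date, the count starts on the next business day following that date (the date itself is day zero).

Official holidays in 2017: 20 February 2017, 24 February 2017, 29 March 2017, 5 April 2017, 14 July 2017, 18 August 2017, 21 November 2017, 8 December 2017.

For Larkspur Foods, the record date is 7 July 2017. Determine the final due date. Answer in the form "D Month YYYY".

22 August 2017

Starting the day after 7 July 2017 and counting 30 business days lands on 22 August 2017.
22 August 2017 (Tuesday) is already a business day.
The final due date is 22 August 2017.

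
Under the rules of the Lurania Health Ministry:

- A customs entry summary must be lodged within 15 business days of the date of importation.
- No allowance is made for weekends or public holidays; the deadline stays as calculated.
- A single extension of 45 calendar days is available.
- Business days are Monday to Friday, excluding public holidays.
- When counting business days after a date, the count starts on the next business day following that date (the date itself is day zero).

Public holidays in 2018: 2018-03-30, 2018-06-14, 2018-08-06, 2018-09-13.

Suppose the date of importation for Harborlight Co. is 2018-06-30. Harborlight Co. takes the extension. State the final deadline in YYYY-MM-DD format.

15 business days after 2018-06-30, excluding weekends and holidays, is 2018-07-20.
2018-07-20 falls on a Friday. The rules make no weekend/holiday allowance, so it remains 2018-07-20.
Applying the 45-calendar-day extension: 2018-07-20 + 45 days = 2018-09-03.
2018-09-03 falls on a Monday. The rules make no weekend/holiday allowance, so it remains 2018-09-03.
The final due date is 2018-09-03.

2018-09-03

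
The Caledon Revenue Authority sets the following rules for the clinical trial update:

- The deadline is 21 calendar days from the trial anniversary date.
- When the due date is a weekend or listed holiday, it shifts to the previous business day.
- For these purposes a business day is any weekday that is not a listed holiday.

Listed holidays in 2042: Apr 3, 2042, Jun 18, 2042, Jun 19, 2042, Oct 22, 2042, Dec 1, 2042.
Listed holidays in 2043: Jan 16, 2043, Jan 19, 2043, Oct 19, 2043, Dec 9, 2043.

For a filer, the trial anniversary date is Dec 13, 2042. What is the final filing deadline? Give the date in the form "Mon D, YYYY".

Jan 2, 2043

21 calendar days after Dec 13, 2042 is Jan 3, 2043.
Jan 3, 2043 falls on a Saturday. Rolling to the preceding business day gives Jan 2, 2043, a Friday.
So the filing is due Jan 2, 2043.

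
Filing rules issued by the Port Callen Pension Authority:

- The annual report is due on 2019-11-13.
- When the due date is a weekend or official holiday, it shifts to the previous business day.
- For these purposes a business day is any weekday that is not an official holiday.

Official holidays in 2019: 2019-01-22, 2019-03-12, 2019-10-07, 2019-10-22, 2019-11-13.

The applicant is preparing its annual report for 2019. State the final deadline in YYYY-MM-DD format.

Start from the fixed due date, 2019-11-13.
2019-11-13 falls on a listed holiday. Rolling to the preceding business day gives 2019-11-12, a Tuesday.
Deadline: 2019-11-12.

2019-11-12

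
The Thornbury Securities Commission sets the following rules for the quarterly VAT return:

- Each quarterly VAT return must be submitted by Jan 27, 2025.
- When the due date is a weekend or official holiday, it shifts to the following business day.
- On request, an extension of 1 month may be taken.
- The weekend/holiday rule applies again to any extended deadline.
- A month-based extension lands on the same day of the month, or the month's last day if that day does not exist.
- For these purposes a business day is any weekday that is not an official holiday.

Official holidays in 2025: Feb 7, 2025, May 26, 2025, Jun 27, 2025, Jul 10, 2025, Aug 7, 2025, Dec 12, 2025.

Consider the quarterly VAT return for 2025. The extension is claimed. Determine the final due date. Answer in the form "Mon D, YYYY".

Feb 27, 2025

The statutory due date is Jan 27, 2025.
Jan 27, 2025 falls on a Monday, which is a business day, so no adjustment is needed.
Add 1 month to Jan 27, 2025: Feb 27, 2025.
Feb 27, 2025 (Thursday) is already a business day.
Deadline: Feb 27, 2025.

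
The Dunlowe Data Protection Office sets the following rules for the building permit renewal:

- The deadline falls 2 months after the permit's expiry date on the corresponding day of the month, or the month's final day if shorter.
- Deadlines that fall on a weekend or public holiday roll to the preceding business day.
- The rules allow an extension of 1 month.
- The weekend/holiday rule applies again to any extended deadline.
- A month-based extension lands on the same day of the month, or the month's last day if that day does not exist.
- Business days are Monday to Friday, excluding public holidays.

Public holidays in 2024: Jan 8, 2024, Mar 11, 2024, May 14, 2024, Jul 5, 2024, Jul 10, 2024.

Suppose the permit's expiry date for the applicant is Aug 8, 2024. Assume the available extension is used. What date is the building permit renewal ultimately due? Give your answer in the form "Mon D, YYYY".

Moving 2 months forward from Aug 8, 2024 on the corresponding day gives Oct 8, 2024.
Oct 8, 2024 (Tuesday) is already a business day.
Add 1 month to Oct 8, 2024: Nov 8, 2024.
Nov 8, 2024 falls on a Friday, which is a business day, so no adjustment is needed.
Final deadline: Nov 8, 2024.

Nov 8, 2024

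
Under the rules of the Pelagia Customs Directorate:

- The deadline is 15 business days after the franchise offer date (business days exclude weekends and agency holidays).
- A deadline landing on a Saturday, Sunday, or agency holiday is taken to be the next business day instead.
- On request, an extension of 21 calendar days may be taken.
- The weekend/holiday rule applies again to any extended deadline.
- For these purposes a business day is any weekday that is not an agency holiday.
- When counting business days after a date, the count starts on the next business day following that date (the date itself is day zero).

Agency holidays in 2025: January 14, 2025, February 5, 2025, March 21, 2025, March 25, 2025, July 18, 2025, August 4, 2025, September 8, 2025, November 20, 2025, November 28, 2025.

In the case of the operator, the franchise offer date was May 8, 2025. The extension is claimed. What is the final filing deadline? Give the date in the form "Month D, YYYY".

Counting 15 business days after May 8, 2025 (skipping weekends and listed holidays) reaches May 29, 2025.
May 29, 2025 falls on a Thursday, which is a business day, so no adjustment is needed.
Add the 21 calendar-day extension to May 29, 2025: June 19, 2025.
June 19, 2025 is a Thursday and not a listed holiday, so it stands.
The final due date is June 19, 2025.

June 19, 2025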